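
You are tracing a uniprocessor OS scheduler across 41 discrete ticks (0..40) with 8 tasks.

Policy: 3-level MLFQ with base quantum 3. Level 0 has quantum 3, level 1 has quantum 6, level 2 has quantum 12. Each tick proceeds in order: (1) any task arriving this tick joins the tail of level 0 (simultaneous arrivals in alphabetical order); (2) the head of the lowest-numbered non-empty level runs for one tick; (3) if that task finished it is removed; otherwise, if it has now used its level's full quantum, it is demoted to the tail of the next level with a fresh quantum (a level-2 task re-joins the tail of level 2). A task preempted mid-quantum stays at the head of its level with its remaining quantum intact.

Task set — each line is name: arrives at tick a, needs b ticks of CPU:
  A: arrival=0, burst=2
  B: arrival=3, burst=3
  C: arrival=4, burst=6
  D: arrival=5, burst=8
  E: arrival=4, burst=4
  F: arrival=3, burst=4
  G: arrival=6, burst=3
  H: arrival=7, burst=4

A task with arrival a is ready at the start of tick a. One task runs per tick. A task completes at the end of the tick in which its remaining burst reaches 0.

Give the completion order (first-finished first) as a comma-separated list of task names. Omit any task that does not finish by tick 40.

t=0: L0/L1/L2 = A/-/- → run A
t=1: L0/L1/L2 = A/-/- → run A
t=2: (idle)
t=3: L0/L1/L2 = BF/-/- → run B
t=4: L0/L1/L2 = BFCE/-/- → run B
t=5: L0/L1/L2 = BFCED/-/- → run B
t=6: L0/L1/L2 = FCEDG/-/- → run F
t=7: L0/L1/L2 = FCEDGH/-/- → run F
t=8: L0/L1/L2 = FCEDGH/-/- → run F
t=9: L0/L1/L2 = CEDGH/F/- → run C
t=10: L0/L1/L2 = CEDGH/F/- → run C
t=11: L0/L1/L2 = CEDGH/F/- → run C
t=12: L0/L1/L2 = EDGH/FC/- → run E
t=13: L0/L1/L2 = EDGH/FC/- → run E
t=14: L0/L1/L2 = EDGH/FC/- → run E
t=15: L0/L1/L2 = DGH/FCE/- → run D
t=16: L0/L1/L2 = DGH/FCE/- → run D
t=17: L0/L1/L2 = DGH/FCE/- → run D
t=18: L0/L1/L2 = GH/FCED/- → run G
t=19: L0/L1/L2 = GH/FCED/- → run G
t=20: L0/L1/L2 = GH/FCED/- → run G
t=21: L0/L1/L2 = H/FCED/- → run H
t=22: L0/L1/L2 = H/FCED/- → run H
t=23: L0/L1/L2 = H/FCED/- → run H
t=24: L0/L1/L2 = -/FCEDH/- → run F
t=25: L0/L1/L2 = -/CEDH/- → run C
t=26: L0/L1/L2 = -/CEDH/- → run C
t=27: L0/L1/L2 = -/CEDH/- → run C
t=28: L0/L1/L2 = -/EDH/- → run E
t=29: L0/L1/L2 = -/DH/- → run D
t=30: L0/L1/L2 = -/DH/- → run D
t=31: L0/L1/L2 = -/DH/- → run D
t=32: L0/L1/L2 = -/DH/- → run D
t=33: L0/L1/L2 = -/DH/- → run D
t=34: L0/L1/L2 = -/H/- → run H
t=35: (idle)
t=36: (idle)
t=37: (idle)
t=38: (idle)
t=39: (idle)
t=40: (idle)

completion order = A, B, G, F, C, E, D, H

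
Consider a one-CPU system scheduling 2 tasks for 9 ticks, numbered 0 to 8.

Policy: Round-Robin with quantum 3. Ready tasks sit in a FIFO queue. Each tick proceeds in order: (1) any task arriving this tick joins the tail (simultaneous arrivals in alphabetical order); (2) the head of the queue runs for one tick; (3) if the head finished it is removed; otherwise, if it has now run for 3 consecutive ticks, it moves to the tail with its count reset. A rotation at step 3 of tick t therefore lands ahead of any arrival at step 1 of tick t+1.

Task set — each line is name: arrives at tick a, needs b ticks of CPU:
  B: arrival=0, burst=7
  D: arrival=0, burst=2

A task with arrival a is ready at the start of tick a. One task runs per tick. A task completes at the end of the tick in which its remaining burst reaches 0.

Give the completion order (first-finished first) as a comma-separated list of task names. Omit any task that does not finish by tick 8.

completion order = D, B

t=0: queue=[B,D] q_used=0 → run B
t=1: queue=[B,D] q_used=1 → run B
t=2: queue=[B,D] q_used=2 → run B
t=3: queue=[D,B] q_used=0 → run D
t=4: queue=[D,B] q_used=1 → run D
t=5: queue=[B] q_used=0 → run B
t=6: queue=[B] q_used=1 → run B
t=7: queue=[B] q_used=2 → run B
t=8: queue=[B] q_used=0 → run B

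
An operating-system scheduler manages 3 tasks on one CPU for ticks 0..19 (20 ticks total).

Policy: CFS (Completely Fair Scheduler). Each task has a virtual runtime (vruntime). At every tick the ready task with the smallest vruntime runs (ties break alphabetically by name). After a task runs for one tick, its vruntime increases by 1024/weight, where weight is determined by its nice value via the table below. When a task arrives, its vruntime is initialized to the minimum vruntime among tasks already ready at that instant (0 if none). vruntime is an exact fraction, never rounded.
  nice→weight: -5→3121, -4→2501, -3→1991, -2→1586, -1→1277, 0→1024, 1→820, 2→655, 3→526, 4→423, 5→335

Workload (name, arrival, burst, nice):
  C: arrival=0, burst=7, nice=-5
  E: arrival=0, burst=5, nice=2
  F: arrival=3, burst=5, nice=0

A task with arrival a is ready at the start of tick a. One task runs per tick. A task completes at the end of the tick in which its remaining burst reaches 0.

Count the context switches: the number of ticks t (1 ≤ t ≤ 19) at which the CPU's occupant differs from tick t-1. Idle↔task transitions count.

context switches = 13

t=0: vr[C=0 E=0] → run C
t=1: vr[C=1024/3121 E=0] → run E
t=2: vr[C=1024/3121 E=1024/655] → run C
t=3: vr[C=2048/3121 E=1024/655 F=2048/3121] → run C
t=4: vr[C=3072/3121 E=1024/655 F=2048/3121] → run F
t=5: vr[C=3072/3121 E=1024/655 F=5169/3121] → run C
t=6: vr[C=4096/3121 E=1024/655 F=5169/3121] → run C
t=7: vr[C=5120/3121 E=1024/655 F=5169/3121] → run E
t=8: vr[C=5120/3121 E=2048/655 F=5169/3121] → run C
t=9: vr[C=6144/3121 E=2048/655 F=5169/3121] → run F
t=10: vr[C=6144/3121 E=2048/655 F=8290/3121] → run C
t=11: vr[E=2048/655 F=8290/3121] → run F
t=12: vr[E=2048/655 F=11411/3121] → run E
t=13: vr[E=3072/655 F=11411/3121] → run F
t=14: vr[E=3072/655 F=14532/3121] → run F
t=15: vr[E=3072/655] → run E
t=16: vr[E=4096/655] → run E
t=17: (idle)
t=18: (idle)
t=19: (idle)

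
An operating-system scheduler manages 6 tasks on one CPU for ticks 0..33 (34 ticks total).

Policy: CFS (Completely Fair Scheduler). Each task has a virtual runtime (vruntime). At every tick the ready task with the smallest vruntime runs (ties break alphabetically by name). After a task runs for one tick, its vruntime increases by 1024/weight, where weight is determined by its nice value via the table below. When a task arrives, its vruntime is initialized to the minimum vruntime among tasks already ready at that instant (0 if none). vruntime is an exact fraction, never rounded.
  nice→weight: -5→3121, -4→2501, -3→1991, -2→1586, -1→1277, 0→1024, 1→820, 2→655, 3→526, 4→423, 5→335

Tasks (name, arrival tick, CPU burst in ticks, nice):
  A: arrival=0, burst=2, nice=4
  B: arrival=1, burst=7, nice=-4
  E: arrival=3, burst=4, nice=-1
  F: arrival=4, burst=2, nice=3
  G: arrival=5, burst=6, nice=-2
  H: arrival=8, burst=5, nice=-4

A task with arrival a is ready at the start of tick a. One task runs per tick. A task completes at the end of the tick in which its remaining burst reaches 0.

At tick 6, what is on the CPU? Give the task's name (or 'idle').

running at tick 6 = G

t=0: vr[A=0] → run A
t=1: vr[A=1024/423 B=1024/423] → run A
t=2: vr[B=1024/423] → run B
t=3: vr[B=2994176/1057923 E=2994176/1057923] → run B
t=4: vr[B=3427328/1057923 E=2994176/1057923 F=2994176/1057923] → run E
t=5: vr[B=3427328/1057923 E=4906875904/1350967671 F=2994176/1057923 G=2994176/1057923] → run F
t=6: vr[B=3427328/1057923 E=4906875904/1350967671 F=1329124864/278233749 G=2994176/1057923] → run G
t=7: vr[B=3427328/1057923 E=4906875904/1350967671 F=1329124864/278233749 G=47803904/13752999] → run B
t=8: vr[B=3860480/1057923 E=4906875904/1350967671 F=1329124864/278233749 G=47803904/13752999 H=47803904/13752999] → run G
t=9: vr[B=3860480/1057923 E=4906875904/1350967671 F=1329124864/278233749 G=56683520/13752999 H=47803904/13752999] → run H
t=10: vr[B=3860480/1057923 E=4906875904/1350967671 F=1329124864/278233749 G=56683520/13752999 H=53434880/13752999] → run E
t=11: vr[B=3860480/1057923 E=5990189056/1350967671 F=1329124864/278233749 G=56683520/13752999 H=53434880/13752999] → run B
t=12: vr[B=4293632/1057923 E=5990189056/1350967671 F=1329124864/278233749 G=56683520/13752999 H=53434880/13752999] → run H
t=13: vr[B=4293632/1057923 E=5990189056/1350967671 F=1329124864/278233749 G=56683520/13752999 H=59065856/13752999] → run B
t=14: vr[B=4726784/1057923 E=5990189056/1350967671 F=1329124864/278233749 G=56683520/13752999 H=59065856/13752999] → run G
t=15: vr[B=4726784/1057923 E=5990189056/1350967671 F=1329124864/278233749 G=65563136/13752999 H=59065856/13752999] → run H
t=16: vr[B=4726784/1057923 E=5990189056/1350967671 F=1329124864/278233749 G=65563136/13752999 H=64696832/13752999] → run E
t=17: vr[B=4726784/1057923 E=7073502208/1350967671 F=1329124864/278233749 G=65563136/13752999 H=64696832/13752999] → run B
t=18: vr[B=5159936/1057923 E=7073502208/1350967671 F=1329124864/278233749 G=65563136/13752999 H=64696832/13752999] → run H
t=19: vr[B=5159936/1057923 E=7073502208/1350967671 F=1329124864/278233749 G=65563136/13752999 H=70327808/13752999] → run G
t=20: vr[B=5159936/1057923 E=7073502208/1350967671 F=1329124864/278233749 G=74442752/13752999 H=70327808/13752999] → run F
t=21: vr[B=5159936/1057923 E=7073502208/1350967671 G=74442752/13752999 H=70327808/13752999] → run B
t=22: vr[E=7073502208/1350967671 G=74442752/13752999 H=70327808/13752999] → run H
t=23: vr[E=7073502208/1350967671 G=74442752/13752999] → run E
t=24: vr[G=74442752/13752999] → run G
t=25: vr[G=83322368/13752999] → run G
t=26: (idle)
t=27: (idle)
t=28: (idle)
t=29: (idle)
t=30: (idle)
t=31: (idle)
t=32: (idle)
t=33: (idle)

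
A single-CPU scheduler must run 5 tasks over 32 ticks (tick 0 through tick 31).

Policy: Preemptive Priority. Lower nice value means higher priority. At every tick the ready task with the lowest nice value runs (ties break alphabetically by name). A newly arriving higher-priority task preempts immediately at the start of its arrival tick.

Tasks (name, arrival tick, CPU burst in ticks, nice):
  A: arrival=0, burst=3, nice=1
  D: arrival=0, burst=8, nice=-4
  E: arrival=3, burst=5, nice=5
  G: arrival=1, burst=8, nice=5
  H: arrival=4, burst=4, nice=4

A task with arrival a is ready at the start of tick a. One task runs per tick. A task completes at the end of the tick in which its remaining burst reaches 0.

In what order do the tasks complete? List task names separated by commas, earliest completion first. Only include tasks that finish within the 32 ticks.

completion order = D, A, H, E, G

t=0: ready={A,D} → run D
t=1: ready={A,D,G} → run D
t=2: ready={A,D,G} → run D
t=3: ready={A,D,E,G} → run D
t=4: ready={A,D,E,G,H} → run D
t=5: ready={A,D,E,G,H} → run D
t=6: ready={A,D,E,G,H} → run D
t=7: ready={A,D,E,G,H} → run D
t=8: ready={A,E,G,H} → run A
t=9: ready={A,E,G,H} → run A
t=10: ready={A,E,G,H} → run A
t=11: ready={E,G,H} → run H
t=12: ready={E,G,H} → run H
t=13: ready={E,G,H} → run H
t=14: ready={E,G,H} → run H
t=15: ready={E,G} → run E
t=16: ready={E,G} → run E
t=17: ready={E,G} → run E
t=18: ready={E,G} → run E
t=19: ready={E,G} → run E
t=20: ready={G} → run G
t=21: ready={G} → run G
t=22: ready={G} → run G
t=23: ready={G} → run G
t=24: ready={G} → run G
t=25: ready={G} → run G
t=26: ready={G} → run G
t=27: ready={G} → run G
t=28: (idle)
t=29: (idle)
t=30: (idle)
t=31: (idle)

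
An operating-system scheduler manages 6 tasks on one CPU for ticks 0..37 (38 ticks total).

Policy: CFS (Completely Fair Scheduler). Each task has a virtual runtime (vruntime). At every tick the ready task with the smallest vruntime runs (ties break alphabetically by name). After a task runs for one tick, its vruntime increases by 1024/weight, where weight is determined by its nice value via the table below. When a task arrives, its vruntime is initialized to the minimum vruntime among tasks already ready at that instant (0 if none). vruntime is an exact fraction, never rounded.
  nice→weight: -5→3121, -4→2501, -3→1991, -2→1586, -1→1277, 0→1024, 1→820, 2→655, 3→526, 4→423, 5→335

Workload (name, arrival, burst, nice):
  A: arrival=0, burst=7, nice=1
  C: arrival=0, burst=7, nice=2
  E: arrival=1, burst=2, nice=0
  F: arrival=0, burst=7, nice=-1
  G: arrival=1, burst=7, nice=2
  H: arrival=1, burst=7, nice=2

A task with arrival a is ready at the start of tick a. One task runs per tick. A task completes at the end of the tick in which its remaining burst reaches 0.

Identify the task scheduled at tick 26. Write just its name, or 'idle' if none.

t=0: vr[A=0 C=0 F=0] → run A
t=1: vr[A=256/205 C=0 E=0 F=0 G=0 H=0] → run C
t=2: vr[A=256/205 C=1024/655 E=0 F=0 G=0 H=0] → run E
t=3: vr[A=256/205 C=1024/655 E=1 F=0 G=0 H=0] → run F
t=4: vr[A=256/205 C=1024/655 E=1 F=1024/1277 G=0 H=0] → run G
t=5: vr[A=256/205 C=1024/655 E=1 F=1024/1277 G=1024/655 H=0] → run H
t=6: vr[A=256/205 C=1024/655 E=1 F=1024/1277 G=1024/655 H=1024/655] → run F
t=7: vr[A=256/205 C=1024/655 E=1 F=2048/1277 G=1024/655 H=1024/655] → run E
t=8: vr[A=256/205 C=1024/655 F=2048/1277 G=1024/655 H=1024/655] → run A
t=9: vr[A=512/205 C=1024/655 F=2048/1277 G=1024/655 H=1024/655] → run C
t=10: vr[A=512/205 C=2048/655 F=2048/1277 G=1024/655 H=1024/655] → run G
t=11: vr[A=512/205 C=2048/655 F=2048/1277 G=2048/655 H=1024/655] → run H
t=12: vr[A=512/205 C=2048/655 F=2048/1277 G=2048/655 H=2048/655] → run F
t=13: vr[A=512/205 C=2048/655 F=3072/1277 G=2048/655 H=2048/655] → run F
t=14: vr[A=512/205 C=2048/655 F=4096/1277 G=2048/655 H=2048/655] → run A
t=15: vr[A=768/205 C=2048/655 F=4096/1277 G=2048/655 H=2048/655] → run C
t=16: vr[A=768/205 C=3072/655 F=4096/1277 G=2048/655 H=2048/655] → run G
t=17: vr[A=768/205 C=3072/655 F=4096/1277 G=3072/655 H=2048/655] → run H
t=18: vr[A=768/205 C=3072/655 F=4096/1277 G=3072/655 H=3072/655] → run F
t=19: vr[A=768/205 C=3072/655 F=5120/1277 G=3072/655 H=3072/655] → run A
t=20: vr[A=1024/205 C=3072/655 F=5120/1277 G=3072/655 H=3072/655] → run F
t=21: vr[A=1024/205 C=3072/655 F=6144/1277 G=3072/655 H=3072/655] → run C
t=22: vr[A=1024/205 C=4096/655 F=6144/1277 G=3072/655 H=3072/655] → run G
t=23: vr[A=1024/205 C=4096/655 F=6144/1277 G=4096/655 H=3072/655] → run H
t=24: vr[A=1024/205 C=4096/655 F=6144/1277 G=4096/655 H=4096/655] → run F
t=25: vr[A=1024/205 C=4096/655 G=4096/655 H=4096/655] → run A
t=26: vr[A=256/41 C=4096/655 G=4096/655 H=4096/655] → run A
t=27: vr[A=1536/205 C=4096/655 G=4096/655 H=4096/655] → run C
t=28: vr[A=1536/205 C=1024/131 G=4096/655 H=4096/655] → run G
t=29: vr[A=1536/205 C=1024/131 G=1024/131 H=4096/655] → run H
t=30: vr[A=1536/205 C=1024/131 G=1024/131 H=1024/131] → run A
t=31: vr[C=1024/131 G=1024/131 H=1024/131] → run C
t=32: vr[C=6144/655 G=1024/131 H=1024/131] → run G
t=33: vr[C=6144/655 G=6144/655 H=1024/131] → run H
t=34: vr[C=6144/655 G=6144/655 H=6144/655] → run C
t=35: vr[G=6144/655 H=6144/655] → run G
t=36: vr[H=6144/655] → run H
t=37: (idle)

running at tick 26 = A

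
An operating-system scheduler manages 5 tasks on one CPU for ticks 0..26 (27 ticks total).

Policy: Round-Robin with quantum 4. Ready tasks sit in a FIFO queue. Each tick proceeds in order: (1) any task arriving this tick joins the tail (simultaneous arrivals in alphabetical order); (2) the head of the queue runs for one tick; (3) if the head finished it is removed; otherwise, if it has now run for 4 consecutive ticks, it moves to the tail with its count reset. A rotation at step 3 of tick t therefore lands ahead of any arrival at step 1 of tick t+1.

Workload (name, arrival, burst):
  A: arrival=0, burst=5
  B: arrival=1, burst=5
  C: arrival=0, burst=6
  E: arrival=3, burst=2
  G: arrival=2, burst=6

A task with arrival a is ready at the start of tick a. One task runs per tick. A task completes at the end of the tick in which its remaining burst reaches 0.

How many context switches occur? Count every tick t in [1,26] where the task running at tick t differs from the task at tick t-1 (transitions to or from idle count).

t=0: queue=[A,C] q_used=0 → run A
t=1: queue=[A,C,B] q_used=1 → run A
t=2: queue=[A,C,B,G] q_used=2 → run A
t=3: queue=[A,C,B,G,E] q_used=3 → run A
t=4: queue=[C,B,G,E,A] q_used=0 → run C
t=5: queue=[C,B,G,E,A] q_used=1 → run C
t=6: queue=[C,B,G,E,A] q_used=2 → run C
t=7: queue=[C,B,G,E,A] q_used=3 → run C
t=8: queue=[B,G,E,A,C] q_used=0 → run B
t=9: queue=[B,G,E,A,C] q_used=1 → run B
t=10: queue=[B,G,E,A,C] q_used=2 → run B
t=11: queue=[B,G,E,A,C] q_used=3 → run B
t=12: queue=[G,E,A,C,B] q_used=0 → run G
t=13: queue=[G,E,A,C,B] q_used=1 → run G
t=14: queue=[G,E,A,C,B] q_used=2 → run G
t=15: queue=[G,E,A,C,B] q_used=3 → run G
t=16: queue=[E,A,C,B,G] q_used=0 → run E
t=17: queue=[E,A,C,B,G] q_used=1 → run E
t=18: queue=[A,C,B,G] q_used=0 → run A
t=19: queue=[C,B,G] q_used=0 → run C
t=20: queue=[C,B,G] q_used=1 → run C
t=21: queue=[B,G] q_used=0 → run B
t=22: queue=[G] q_used=0 → run G
t=23: queue=[G] q_used=1 → run G
t=24: (idle)
t=25: (idle)
t=26: (idle)

context switches = 9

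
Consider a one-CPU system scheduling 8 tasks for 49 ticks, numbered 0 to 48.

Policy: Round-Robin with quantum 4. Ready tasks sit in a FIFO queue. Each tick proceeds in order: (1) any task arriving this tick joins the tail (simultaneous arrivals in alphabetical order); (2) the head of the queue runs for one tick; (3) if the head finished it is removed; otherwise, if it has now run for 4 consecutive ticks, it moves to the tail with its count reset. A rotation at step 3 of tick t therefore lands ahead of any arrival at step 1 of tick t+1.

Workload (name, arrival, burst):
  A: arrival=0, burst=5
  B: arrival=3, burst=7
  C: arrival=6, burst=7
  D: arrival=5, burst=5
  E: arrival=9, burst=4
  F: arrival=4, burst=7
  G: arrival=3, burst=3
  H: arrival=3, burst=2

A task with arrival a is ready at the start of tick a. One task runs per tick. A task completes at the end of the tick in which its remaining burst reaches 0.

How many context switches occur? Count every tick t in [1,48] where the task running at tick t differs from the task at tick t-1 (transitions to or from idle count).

t=0: queue=[A] q_used=0 → run A
t=1: queue=[A] q_used=1 → run A
t=2: queue=[A] q_used=2 → run A
t=3: queue=[A,B,G,H] q_used=3 → run A
t=4: queue=[B,G,H,A,F] q_used=0 → run B
t=5: queue=[B,G,H,A,F,D] q_used=1 → run B
t=6: queue=[B,G,H,A,F,D,C] q_used=2 → run B
t=7: queue=[B,G,H,A,F,D,C] q_used=3 → run B
t=8: queue=[G,H,A,F,D,C,B] q_used=0 → run G
t=9: queue=[G,H,A,F,D,C,B,E] q_used=1 → run G
t=10: queue=[G,H,A,F,D,C,B,E] q_used=2 → run G
t=11: queue=[H,A,F,D,C,B,E] q_used=0 → run H
t=12: queue=[H,A,F,D,C,B,E] q_used=1 → run H
t=13: queue=[A,F,D,C,B,E] q_used=0 → run A
t=14: queue=[F,D,C,B,E] q_used=0 → run F
t=15: queue=[F,D,C,B,E] q_used=1 → run F
t=16: queue=[F,D,C,B,E] q_used=2 → run F
t=17: queue=[F,D,C,B,E] q_used=3 → run F
t=18: queue=[D,C,B,E,F] q_used=0 → run D
t=19: queue=[D,C,B,E,F] q_used=1 → run D
t=20: queue=[D,C,B,E,F] q_used=2 → run D
t=21: queue=[D,C,B,E,F] q_used=3 → run D
t=22: queue=[C,B,E,F,D] q_used=0 → run C
t=23: queue=[C,B,E,F,D] q_used=1 → run C
t=24: queue=[C,B,E,F,D] q_used=2 → run C
t=25: queue=[C,B,E,F,D] q_used=3 → run C
t=26: queue=[B,E,F,D,C] q_used=0 → run B
t=27: queue=[B,E,F,D,C] q_used=1 → run B
t=28: queue=[B,E,F,D,C] q_used=2 → run B
t=29: queue=[E,F,D,C] q_used=0 → run E
t=30: queue=[E,F,D,C] q_used=1 → run E
t=31: queue=[E,F,D,C] q_used=2 → run E
t=32: queue=[E,F,D,C] q_used=3 → run E
t=33: queue=[F,D,C] q_used=0 → run F
t=34: queue=[F,D,C] q_used=1 → run F
t=35: queue=[F,D,C] q_used=2 → run F
t=36: queue=[D,C] q_used=0 → run D
t=37: queue=[C] q_used=0 → run C
t=38: queue=[C] q_used=1 → run C
t=39: queue=[C] q_used=2 → run C
t=40: (idle)
t=41: (idle)
t=42: (idle)
t=43: (idle)
t=44: (idle)
t=45: (idle)
t=46: (idle)
t=47: (idle)
t=48: (idle)

context switches = 13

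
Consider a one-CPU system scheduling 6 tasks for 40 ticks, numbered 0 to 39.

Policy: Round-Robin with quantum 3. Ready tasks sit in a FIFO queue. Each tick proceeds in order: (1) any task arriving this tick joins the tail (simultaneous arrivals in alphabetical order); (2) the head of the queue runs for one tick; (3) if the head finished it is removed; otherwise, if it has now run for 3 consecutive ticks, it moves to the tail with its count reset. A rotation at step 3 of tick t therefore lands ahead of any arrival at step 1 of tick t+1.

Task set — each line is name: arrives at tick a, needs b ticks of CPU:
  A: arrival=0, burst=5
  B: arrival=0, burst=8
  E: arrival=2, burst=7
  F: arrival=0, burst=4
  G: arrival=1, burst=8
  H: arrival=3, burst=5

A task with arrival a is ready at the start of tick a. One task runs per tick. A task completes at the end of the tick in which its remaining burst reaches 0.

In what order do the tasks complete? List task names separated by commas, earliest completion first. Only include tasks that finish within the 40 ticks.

completion order = A, F, H, B, G, E

t=0: queue=[A,B,F] q_used=0 → run A
t=1: queue=[A,B,F,G] q_used=1 → run A
t=2: queue=[A,B,F,G,E] q_used=2 → run A
t=3: queue=[B,F,G,E,A,H] q_used=0 → run B
t=4: queue=[B,F,G,E,A,H] q_used=1 → run B
t=5: queue=[B,F,G,E,A,H] q_used=2 → run B
t=6: queue=[F,G,E,A,H,B] q_used=0 → run F
t=7: queue=[F,G,E,A,H,B] q_used=1 → run F
t=8: queue=[F,G,E,A,H,B] q_used=2 → run F
t=9: queue=[G,E,A,H,B,F] q_used=0 → run G
t=10: queue=[G,E,A,H,B,F] q_used=1 → run G
t=11: queue=[G,E,A,H,B,F] q_used=2 → run G
t=12: queue=[E,A,H,B,F,G] q_used=0 → run E
t=13: queue=[E,A,H,B,F,G] q_used=1 → run E
t=14: queue=[E,A,H,B,F,G] q_used=2 → run E
t=15: queue=[A,H,B,F,G,E] q_used=0 → run A
t=16: queue=[A,H,B,F,G,E] q_used=1 → run A
t=17: queue=[H,B,F,G,E] q_used=0 → run H
t=18: queue=[H,B,F,G,E] q_used=1 → run H
t=19: queue=[H,B,F,G,E] q_used=2 → run H
t=20: queue=[B,F,G,E,H] q_used=0 → run B
t=21: queue=[B,F,G,E,H] q_used=1 → run B
t=22: queue=[B,F,G,E,H] q_used=2 → run B
t=23: queue=[F,G,E,H,B] q_used=0 → run F
t=24: queue=[G,E,H,B] q_used=0 → run G
t=25: queue=[G,E,H,B] q_used=1 → run G
t=26: queue=[G,E,H,B] q_used=2 → run G
t=27: queue=[E,H,B,G] q_used=0 → run E
t=28: queue=[E,H,B,G] q_used=1 → run E
t=29: queue=[E,H,B,G] q_used=2 → run E
t=30: queue=[H,B,G,E] q_used=0 → run H
t=31: queue=[H,B,G,E] q_used=1 → run H
t=32: queue=[B,G,E] q_used=0 → run B
t=33: queue=[B,G,E] q_used=1 → run B
t=34: queue=[G,E] q_used=0 → run G
t=35: queue=[G,E] q_used=1 → run G
t=36: queue=[E] q_used=0 → run E
t=37: (idle)
t=38: (idle)
t=39: (idle)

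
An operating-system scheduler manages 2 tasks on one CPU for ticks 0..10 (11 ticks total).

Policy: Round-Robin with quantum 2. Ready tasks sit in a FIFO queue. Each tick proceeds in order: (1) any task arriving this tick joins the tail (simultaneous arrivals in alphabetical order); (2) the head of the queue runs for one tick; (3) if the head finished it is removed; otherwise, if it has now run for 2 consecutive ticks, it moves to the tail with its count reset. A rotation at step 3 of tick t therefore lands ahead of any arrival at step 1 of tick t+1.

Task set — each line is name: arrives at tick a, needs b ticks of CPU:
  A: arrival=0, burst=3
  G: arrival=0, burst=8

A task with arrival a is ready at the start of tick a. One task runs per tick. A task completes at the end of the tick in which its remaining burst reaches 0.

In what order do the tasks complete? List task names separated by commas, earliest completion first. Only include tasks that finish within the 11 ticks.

t=0: queue=[A,G] q_used=0 → run A
t=1: queue=[A,G] q_used=1 → run A
t=2: queue=[G,A] q_used=0 → run G
t=3: queue=[G,A] q_used=1 → run G
t=4: queue=[A,G] q_used=0 → run A
t=5: queue=[G] q_used=0 → run G
t=6: queue=[G] q_used=1 → run G
t=7: queue=[G] q_used=0 → run G
t=8: queue=[G] q_used=1 → run G
t=9: queue=[G] q_used=0 → run G
t=10: queue=[G] q_used=1 → run G

completion order = A, G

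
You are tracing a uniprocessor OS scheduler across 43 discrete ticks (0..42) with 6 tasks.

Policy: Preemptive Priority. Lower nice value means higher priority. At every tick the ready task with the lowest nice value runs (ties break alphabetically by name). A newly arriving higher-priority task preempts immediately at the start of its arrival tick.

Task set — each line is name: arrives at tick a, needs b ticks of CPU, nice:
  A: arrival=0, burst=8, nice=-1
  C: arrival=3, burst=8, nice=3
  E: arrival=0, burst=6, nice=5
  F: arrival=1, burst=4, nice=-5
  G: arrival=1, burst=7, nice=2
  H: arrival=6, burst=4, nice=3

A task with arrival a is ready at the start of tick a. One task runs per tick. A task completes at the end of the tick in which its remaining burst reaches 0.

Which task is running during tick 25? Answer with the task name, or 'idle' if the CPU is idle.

t=0: ready={A,E} → run A
t=1: ready={A,E,F,G} → run F
t=2: ready={A,E,F,G} → run F
t=3: ready={A,C,E,F,G} → run F
t=4: ready={A,C,E,F,G} → run F
t=5: ready={A,C,E,G} → run A
t=6: ready={A,C,E,G,H} → run A
t=7: ready={A,C,E,G,H} → run A
t=8: ready={A,C,E,G,H} → run A
t=9: ready={A,C,E,G,H} → run A
t=10: ready={A,C,E,G,H} → run A
t=11: ready={A,C,E,G,H} → run A
t=12: ready={C,E,G,H} → run G
t=13: ready={C,E,G,H} → run G
t=14: ready={C,E,G,H} → run G
t=15: ready={C,E,G,H} → run G
t=16: ready={C,E,G,H} → run G
t=17: ready={C,E,G,H} → run G
t=18: ready={C,E,G,H} → run G
t=19: ready={C,E,H} → run C
t=20: ready={C,E,H} → run C
t=21: ready={C,E,H} → run C
t=22: ready={C,E,H} → run C
t=23: ready={C,E,H} → run C
t=24: ready={C,E,H} → run C
t=25: ready={C,E,H} → run C
t=26: ready={C,E,H} → run C
t=27: ready={E,H} → run H
t=28: ready={E,H} → run H
t=29: ready={E,H} → run H
t=30: ready={E,H} → run H
t=31: ready={E} → run E
t=32: ready={E} → run E
t=33: ready={E} → run E
t=34: ready={E} → run E
t=35: ready={E} → run E
t=36: ready={E} → run E
t=37: (idle)
t=38: (idle)
t=39: (idle)
t=40: (idle)
t=41: (idle)
t=42: (idle)

running at tick 25 = C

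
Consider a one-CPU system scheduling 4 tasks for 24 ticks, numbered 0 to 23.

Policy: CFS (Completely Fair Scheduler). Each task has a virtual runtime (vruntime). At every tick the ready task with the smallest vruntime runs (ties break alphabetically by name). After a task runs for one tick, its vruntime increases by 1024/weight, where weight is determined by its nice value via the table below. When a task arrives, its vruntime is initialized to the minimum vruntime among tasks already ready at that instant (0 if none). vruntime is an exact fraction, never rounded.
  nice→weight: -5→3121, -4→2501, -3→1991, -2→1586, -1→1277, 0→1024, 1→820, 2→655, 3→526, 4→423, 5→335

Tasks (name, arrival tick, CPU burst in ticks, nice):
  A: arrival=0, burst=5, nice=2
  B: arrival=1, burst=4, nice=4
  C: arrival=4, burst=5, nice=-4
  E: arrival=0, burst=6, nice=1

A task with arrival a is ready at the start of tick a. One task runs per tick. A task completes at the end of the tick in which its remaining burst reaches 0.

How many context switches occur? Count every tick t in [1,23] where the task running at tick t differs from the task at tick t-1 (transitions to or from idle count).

t=0: vr[A=0 E=0] → run A
t=1: vr[A=1024/655 B=0 E=0] → run B
t=2: vr[A=1024/655 B=1024/423 E=0] → run E
t=3: vr[A=1024/655 B=1024/423 E=256/205] → run E
t=4: vr[A=1024/655 B=1024/423 C=1024/655 E=512/205] → run A
t=5: vr[A=2048/655 B=1024/423 C=1024/655 E=512/205] → run C
t=6: vr[A=2048/655 B=1024/423 C=3231744/1638155 E=512/205] → run C
t=7: vr[A=2048/655 B=1024/423 C=3902464/1638155 E=512/205] → run C
t=8: vr[A=2048/655 B=1024/423 C=4573184/1638155 E=512/205] → run B
t=9: vr[A=2048/655 B=2048/423 C=4573184/1638155 E=512/205] → run E
t=10: vr[A=2048/655 B=2048/423 C=4573184/1638155 E=768/205] → run C
t=11: vr[A=2048/655 B=2048/423 C=5243904/1638155 E=768/205] → run A
t=12: vr[A=3072/655 B=2048/423 C=5243904/1638155 E=768/205] → run C
t=13: vr[A=3072/655 B=2048/423 E=768/205] → run E
t=14: vr[A=3072/655 B=2048/423 E=1024/205] → run A
t=15: vr[A=4096/655 B=2048/423 E=1024/205] → run B
t=16: vr[A=4096/655 B=1024/141 E=1024/205] → run E
t=17: vr[A=4096/655 B=1024/141 E=256/41] → run E
t=18: vr[A=4096/655 B=1024/141] → run A
t=19: vr[B=1024/141] → run B
t=20: (idle)
t=21: (idle)
t=22: (idle)
t=23: (idle)

context switches = 16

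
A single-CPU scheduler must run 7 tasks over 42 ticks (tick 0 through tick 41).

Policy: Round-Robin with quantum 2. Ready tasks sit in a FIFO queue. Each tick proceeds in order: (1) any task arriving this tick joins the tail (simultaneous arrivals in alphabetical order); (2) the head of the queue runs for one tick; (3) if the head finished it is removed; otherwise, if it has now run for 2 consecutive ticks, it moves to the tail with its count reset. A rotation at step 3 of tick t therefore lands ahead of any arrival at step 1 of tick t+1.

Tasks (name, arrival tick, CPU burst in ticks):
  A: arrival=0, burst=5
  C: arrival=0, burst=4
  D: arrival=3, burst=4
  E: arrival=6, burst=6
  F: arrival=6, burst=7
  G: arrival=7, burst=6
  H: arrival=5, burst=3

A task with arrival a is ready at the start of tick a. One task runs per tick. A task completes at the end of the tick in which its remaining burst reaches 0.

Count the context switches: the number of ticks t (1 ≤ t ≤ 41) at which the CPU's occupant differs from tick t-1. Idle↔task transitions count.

t=0: queue=[A,C] q_used=0 → run A
t=1: queue=[A,C] q_used=1 → run A
t=2: queue=[C,A] q_used=0 → run C
t=3: queue=[C,A,D] q_used=1 → run C
t=4: queue=[A,D,C] q_used=0 → run A
t=5: queue=[A,D,C,H] q_used=1 → run A
t=6: queue=[D,C,H,A,E,F] q_used=0 → run D
t=7: queue=[D,C,H,A,E,F,G] q_used=1 → run D
t=8: queue=[C,H,A,E,F,G,D] q_used=0 → run C
t=9: queue=[C,H,A,E,F,G,D] q_used=1 → run C
t=10: queue=[H,A,E,F,G,D] q_used=0 → run H
t=11: queue=[H,A,E,F,G,D] q_used=1 → run H
t=12: queue=[A,E,F,G,D,H] q_used=0 → run A
t=13: queue=[E,F,G,D,H] q_used=0 → run E
t=14: queue=[E,F,G,D,H] q_used=1 → run E
t=15: queue=[F,G,D,H,E] q_used=0 → run F
t=16: queue=[F,G,D,H,E] q_used=1 → run F
t=17: queue=[G,D,H,E,F] q_used=0 → run G
t=18: queue=[G,D,H,E,F] q_used=1 → run G
t=19: queue=[D,H,E,F,G] q_used=0 → run D
t=20: queue=[D,H,E,F,G] q_used=1 → run D
t=21: queue=[H,E,F,G] q_used=0 → run H
t=22: queue=[E,F,G] q_used=0 → run E
t=23: queue=[E,F,G] q_used=1 → run E
t=24: queue=[F,G,E] q_used=0 → run F
t=25: queue=[F,G,E] q_used=1 → run F
t=26: queue=[G,E,F] q_used=0 → run G
t=27: queue=[G,E,F] q_used=1 → run G
t=28: queue=[E,F,G] q_used=0 → run E
t=29: queue=[E,F,G] q_used=1 → run E
t=30: queue=[F,G] q_used=0 → run F
t=31: queue=[F,G] q_used=1 → run F
t=32: queue=[G,F] q_used=0 → run G
t=33: queue=[G,F] q_used=1 → run G
t=34: queue=[F] q_used=0 → run F
t=35: (idle)
t=36: (idle)
t=37: (idle)
t=38: (idle)
t=39: (idle)
t=40: (idle)
t=41: (idle)

context switches = 19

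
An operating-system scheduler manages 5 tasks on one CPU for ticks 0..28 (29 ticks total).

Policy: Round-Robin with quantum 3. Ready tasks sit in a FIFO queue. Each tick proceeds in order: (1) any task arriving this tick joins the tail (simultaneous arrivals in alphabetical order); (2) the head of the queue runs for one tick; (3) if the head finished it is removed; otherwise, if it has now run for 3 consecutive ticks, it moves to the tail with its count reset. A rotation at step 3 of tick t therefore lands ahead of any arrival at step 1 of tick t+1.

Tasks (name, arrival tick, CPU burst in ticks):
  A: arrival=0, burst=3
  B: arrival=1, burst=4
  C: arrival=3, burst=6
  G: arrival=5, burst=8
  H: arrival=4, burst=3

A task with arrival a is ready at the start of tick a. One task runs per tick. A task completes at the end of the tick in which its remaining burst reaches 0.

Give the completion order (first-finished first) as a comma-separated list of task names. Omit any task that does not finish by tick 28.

t=0: queue=[A] q_used=0 → run A
t=1: queue=[A,B] q_used=1 → run A
t=2: queue=[A,B] q_used=2 → run A
t=3: queue=[B,C] q_used=0 → run B
t=4: queue=[B,C,H] q_used=1 → run B
t=5: queue=[B,C,H,G] q_used=2 → run B
t=6: queue=[C,H,G,B] q_used=0 → run C
t=7: queue=[C,H,G,B] q_used=1 → run C
t=8: queue=[C,H,G,B] q_used=2 → run C
t=9: queue=[H,G,B,C] q_used=0 → run H
t=10: queue=[H,G,B,C] q_used=1 → run H
t=11: queue=[H,G,B,C] q_used=2 → run H
t=12: queue=[G,B,C] q_used=0 → run G
t=13: queue=[G,B,C] q_used=1 → run G
t=14: queue=[G,B,C] q_used=2 → run G
t=15: queue=[B,C,G] q_used=0 → run B
t=16: queue=[C,G] q_used=0 → run C
t=17: queue=[C,G] q_used=1 → run C
t=18: queue=[C,G] q_used=2 → run C
t=19: queue=[G] q_used=0 → run G
t=20: queue=[G] q_used=1 → run G
t=21: queue=[G] q_used=2 → run G
t=22: queue=[G] q_used=0 → run G
t=23: queue=[G] q_used=1 → run G
t=24: (idle)
t=25: (idle)
t=26: (idle)
t=27: (idle)
t=28: (idle)

completion order = A, H, B, C, G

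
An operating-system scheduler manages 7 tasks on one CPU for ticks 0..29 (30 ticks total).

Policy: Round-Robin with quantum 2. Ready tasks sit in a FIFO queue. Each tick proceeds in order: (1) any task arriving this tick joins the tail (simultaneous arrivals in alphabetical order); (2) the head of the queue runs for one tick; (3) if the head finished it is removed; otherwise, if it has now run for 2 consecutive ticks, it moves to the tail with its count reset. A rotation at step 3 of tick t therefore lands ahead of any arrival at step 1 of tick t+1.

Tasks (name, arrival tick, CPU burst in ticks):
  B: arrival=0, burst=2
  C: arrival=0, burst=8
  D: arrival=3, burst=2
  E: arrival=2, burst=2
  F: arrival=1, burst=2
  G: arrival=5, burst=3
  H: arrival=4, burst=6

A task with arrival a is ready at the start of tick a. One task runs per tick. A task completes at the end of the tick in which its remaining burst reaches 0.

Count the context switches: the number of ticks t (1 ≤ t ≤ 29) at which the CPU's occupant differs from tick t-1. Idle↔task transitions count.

t=0: queue=[B,C] q_used=0 → run B
t=1: queue=[B,C,F] q_used=1 → run B
t=2: queue=[C,F,E] q_used=0 → run C
t=3: queue=[C,F,E,D] q_used=1 → run C
t=4: queue=[F,E,D,C,H] q_used=0 → run F
t=5: queue=[F,E,D,C,H,G] q_used=1 → run F
t=6: queue=[E,D,C,H,G] q_used=0 → run E
t=7: queue=[E,D,C,H,G] q_used=1 → run E
t=8: queue=[D,C,H,G] q_used=0 → run D
t=9: queue=[D,C,H,G] q_used=1 → run D
t=10: queue=[C,H,G] q_used=0 → run C
t=11: queue=[C,H,G] q_used=1 → run C
t=12: queue=[H,G,C] q_used=0 → run H
t=13: queue=[H,G,C] q_used=1 → run H
t=14: queue=[G,C,H] q_used=0 → run G
t=15: queue=[G,C,H] q_used=1 → run G
t=16: queue=[C,H,G] q_used=0 → run C
t=17: queue=[C,H,G] q_used=1 → run C
t=18: queue=[H,G,C] q_used=0 → run H
t=19: queue=[H,G,C] q_used=1 → run H
t=20: queue=[G,C,H] q_used=0 → run G
t=21: queue=[C,H] q_used=0 → run C
t=22: queue=[C,H] q_used=1 → run C
t=23: queue=[H] q_used=0 → run H
t=24: queue=[H] q_used=1 → run H
t=25: (idle)
t=26: (idle)
t=27: (idle)
t=28: (idle)
t=29: (idle)

context switches = 13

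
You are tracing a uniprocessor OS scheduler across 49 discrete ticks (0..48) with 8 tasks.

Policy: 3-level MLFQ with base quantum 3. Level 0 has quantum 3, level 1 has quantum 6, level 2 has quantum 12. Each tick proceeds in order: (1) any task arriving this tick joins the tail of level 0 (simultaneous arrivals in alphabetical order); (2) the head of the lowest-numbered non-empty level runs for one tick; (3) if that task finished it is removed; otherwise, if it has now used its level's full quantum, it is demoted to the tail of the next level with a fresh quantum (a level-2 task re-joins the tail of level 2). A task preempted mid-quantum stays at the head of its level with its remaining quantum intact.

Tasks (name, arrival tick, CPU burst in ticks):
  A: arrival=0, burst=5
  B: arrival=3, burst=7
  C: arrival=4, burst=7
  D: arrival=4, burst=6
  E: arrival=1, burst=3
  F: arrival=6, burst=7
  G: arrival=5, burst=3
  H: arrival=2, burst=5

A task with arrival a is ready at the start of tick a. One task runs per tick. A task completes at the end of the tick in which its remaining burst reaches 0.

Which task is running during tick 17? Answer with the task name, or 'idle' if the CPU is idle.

t=0: L0/L1/L2 = A/-/- → run A
t=1: L0/L1/L2 = AE/-/- → run A
t=2: L0/L1/L2 = AEH/-/- → run A
t=3: L0/L1/L2 = EHB/A/- → run E
t=4: L0/L1/L2 = EHBCD/A/- → run E
t=5: L0/L1/L2 = EHBCDG/A/- → run E
t=6: L0/L1/L2 = HBCDGF/A/- → run H
t=7: L0/L1/L2 = HBCDGF/A/- → run H
t=8: L0/L1/L2 = HBCDGF/A/- → run H
t=9: L0/L1/L2 = BCDGF/AH/- → run B
t=10: L0/L1/L2 = BCDGF/AH/- → run B
t=11: L0/L1/L2 = BCDGF/AH/- → run B
t=12: L0/L1/L2 = CDGF/AHB/- → run C
t=13: L0/L1/L2 = CDGF/AHB/- → run C
t=14: L0/L1/L2 = CDGF/AHB/- → run C
t=15: L0/L1/L2 = DGF/AHBC/- → run D
t=16: L0/L1/L2 = DGF/AHBC/- → run D
t=17: L0/L1/L2 = DGF/AHBC/- → run D
t=18: L0/L1/L2 = GF/AHBCD/- → run G
t=19: L0/L1/L2 = GF/AHBCD/- → run G
t=20: L0/L1/L2 = GF/AHBCD/- → run G
t=21: L0/L1/L2 = F/AHBCD/- → run F
t=22: L0/L1/L2 = F/AHBCD/- → run F
t=23: L0/L1/L2 = F/AHBCD/- → run F
t=24: L0/L1/L2 = -/AHBCDF/- → run A
t=25: L0/L1/L2 = -/AHBCDF/- → run A
t=26: L0/L1/L2 = -/HBCDF/- → run H
t=27: L0/L1/L2 = -/HBCDF/- → run H
t=28: L0/L1/L2 = -/BCDF/- → run B
t=29: L0/L1/L2 = -/BCDF/- → run B
t=30: L0/L1/L2 = -/BCDF/- → run B
t=31: L0/L1/L2 = -/BCDF/- → run B
t=32: L0/L1/L2 = -/CDF/- → run C
t=33: L0/L1/L2 = -/CDF/- → run C
t=34: L0/L1/L2 = -/CDF/- → run C
t=35: L0/L1/L2 = -/CDF/- → run C
t=36: L0/L1/L2 = -/DF/- → run D
t=37: L0/L1/L2 = -/DF/- → run D
t=38: L0/L1/L2 = -/DF/- → run D
t=39: L0/L1/L2 = -/F/- → run F
t=40: L0/L1/L2 = -/F/- → run F
t=41: L0/L1/L2 = -/F/- → run F
t=42: L0/L1/L2 = -/F/- → run F
t=43: (idle)
t=44: (idle)
t=45: (idle)
t=46: (idle)
t=47: (idle)
t=48: (idle)

running at tick 17 = D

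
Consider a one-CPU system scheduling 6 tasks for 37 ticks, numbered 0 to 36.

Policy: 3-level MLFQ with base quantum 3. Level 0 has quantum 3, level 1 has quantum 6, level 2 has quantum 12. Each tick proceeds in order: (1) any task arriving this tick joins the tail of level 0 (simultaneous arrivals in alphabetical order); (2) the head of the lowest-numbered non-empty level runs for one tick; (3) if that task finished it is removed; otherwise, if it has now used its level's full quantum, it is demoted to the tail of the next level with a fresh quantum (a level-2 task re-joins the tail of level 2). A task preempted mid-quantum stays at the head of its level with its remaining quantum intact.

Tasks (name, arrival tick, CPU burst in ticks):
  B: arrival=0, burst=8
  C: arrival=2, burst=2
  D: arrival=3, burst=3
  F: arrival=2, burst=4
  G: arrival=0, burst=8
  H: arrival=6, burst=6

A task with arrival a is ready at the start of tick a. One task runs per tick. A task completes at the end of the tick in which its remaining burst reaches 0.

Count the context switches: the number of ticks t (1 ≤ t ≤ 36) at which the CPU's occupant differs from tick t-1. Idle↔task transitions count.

t=0: L0/L1/L2 = BG/-/- → run B
t=1: L0/L1/L2 = BG/-/- → run B
t=2: L0/L1/L2 = BGCF/-/- → run B
t=3: L0/L1/L2 = GCFD/B/- → run G
t=4: L0/L1/L2 = GCFD/B/- → run G
t=5: L0/L1/L2 = GCFD/B/- → run G
t=6: L0/L1/L2 = CFDH/BG/- → run C
t=7: L0/L1/L2 = CFDH/BG/- → run C
t=8: L0/L1/L2 = FDH/BG/- → run F
t=9: L0/L1/L2 = FDH/BG/- → run F
t=10: L0/L1/L2 = FDH/BG/- → run F
t=11: L0/L1/L2 = DH/BGF/- → run D
t=12: L0/L1/L2 = DH/BGF/- → run D
t=13: L0/L1/L2 = DH/BGF/- → run D
t=14: L0/L1/L2 = H/BGF/- → run H
t=15: L0/L1/L2 = H/BGF/- → run H
t=16: L0/L1/L2 = H/BGF/- → run H
t=17: L0/L1/L2 = -/BGFH/- → run B
t=18: L0/L1/L2 = -/BGFH/- → run B
t=19: L0/L1/L2 = -/BGFH/- → run B
t=20: L0/L1/L2 = -/BGFH/- → run B
t=21: L0/L1/L2 = -/BGFH/- → run B
t=22: L0/L1/L2 = -/GFH/- → run G
t=23: L0/L1/L2 = -/GFH/- → run G
t=24: L0/L1/L2 = -/GFH/- → run G
t=25: L0/L1/L2 = -/GFH/- → run G
t=26: L0/L1/L2 = -/GFH/- → run G
t=27: L0/L1/L2 = -/FH/- → run F
t=28: L0/L1/L2 = -/H/- → run H
t=29: L0/L1/L2 = -/H/- → run H
t=30: L0/L1/L2 = -/H/- → run H
t=31: (idle)
t=32: (idle)
t=33: (idle)
t=34: (idle)
t=35: (idle)
t=36: (idle)

context switches = 10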